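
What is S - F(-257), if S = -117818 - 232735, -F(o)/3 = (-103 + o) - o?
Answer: -350862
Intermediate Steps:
F(o) = 309 (F(o) = -3*((-103 + o) - o) = -3*(-103) = 309)
S = -350553
S - F(-257) = -350553 - 1*309 = -350553 - 309 = -350862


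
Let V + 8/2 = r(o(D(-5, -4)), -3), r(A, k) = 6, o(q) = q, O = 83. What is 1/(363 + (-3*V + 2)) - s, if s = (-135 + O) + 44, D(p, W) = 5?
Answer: 2873/359 ≈ 8.0028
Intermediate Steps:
V = 2 (V = -4 + 6 = 2)
s = -8 (s = (-135 + 83) + 44 = -52 + 44 = -8)
1/(363 + (-3*V + 2)) - s = 1/(363 + (-3*2 + 2)) - 1*(-8) = 1/(363 + (-6 + 2)) + 8 = 1/(363 - 4) + 8 = 1/359 + 8 = 2873/359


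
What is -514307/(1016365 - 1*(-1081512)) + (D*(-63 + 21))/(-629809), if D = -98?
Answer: -332550039095/1321261815493 ≈ -0.25169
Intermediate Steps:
-514307/(1016365 - 1*(-1081512)) + (D*(-63 + 21))/(-629809) = -514307/(1016365 - 1*(-1081512)) - 98*(-63 + 21)/(-629809) = -514307/(1016365 + 1081512) - 98*(-42)*(-1/629809) = -514307/2097877 + 4116*(-1/629809) = -514307*1/2097877 - 4116/629809 = -514307/2097877 - 4116/629809 = -332550039095/1321261815493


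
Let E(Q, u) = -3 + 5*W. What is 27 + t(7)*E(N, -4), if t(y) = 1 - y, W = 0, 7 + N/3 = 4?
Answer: 45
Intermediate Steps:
N = -9 (N = -21 + 3*4 = -21 + 12 = -9)
E(Q, u) = -3 (E(Q, u) = -3 + 5*0 = -3 + 0 = -3)
27 + t(7)*E(N, -4) = 27 + (1 - 1*7)*(-3) = 27 + (1 - 7)*(-3) = 27 - 6*(-3) = 27 + 18 = 45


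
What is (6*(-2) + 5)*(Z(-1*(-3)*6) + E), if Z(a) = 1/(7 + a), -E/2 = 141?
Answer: 49343/25 ≈ 1973.7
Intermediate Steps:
E = -282 (E = -2*141 = -282)
(6*(-2) + 5)*(Z(-1*(-3)*6) + E) = (6*(-2) + 5)*(1/(7 - 1*(-3)*6) - 282) = (-12 + 5)*(1/(7 + 3*6) - 282) = -7*(1/(7 + 18) - 282) = -7*(1/25 - 282) = -7*(-7049/25) = 49343/25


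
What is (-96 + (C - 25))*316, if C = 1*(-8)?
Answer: -40764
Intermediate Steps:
C = -8
(-96 + (C - 25))*316 = (-96 + (-8 - 25))*316 = (-96 - 33)*316 = -129*316 = -40764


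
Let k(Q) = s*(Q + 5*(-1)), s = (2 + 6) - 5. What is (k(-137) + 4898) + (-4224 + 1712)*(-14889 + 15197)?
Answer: -769224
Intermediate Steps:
s = 3 (s = 8 - 5 = 3)
k(Q) = -15 + 3*Q (k(Q) = 3*(Q + 5*(-1)) = 3*(Q - 5) = 3*(-5 + Q) = -15 + 3*Q)
(k(-137) + 4898) + (-4224 + 1712)*(-14889 + 15197) = ((-15 + 3*(-137)) + 4898) + (-4224 + 1712)*(-14889 + 15197) = ((-15 - 411) + 4898) - 2512*308 = (-426 + 4898) - 773696 = 4472 - 773696 = -769224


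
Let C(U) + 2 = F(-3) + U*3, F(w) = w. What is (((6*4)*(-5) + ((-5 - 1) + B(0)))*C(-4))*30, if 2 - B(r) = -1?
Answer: 62730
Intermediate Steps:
B(r) = 3 (B(r) = 2 - 1*(-1) = 2 + 1 = 3)
C(U) = -5 + 3*U (C(U) = -2 + (-3 + U*3) = -2 + (-3 + 3*U) = -5 + 3*U)
(((6*4)*(-5) + ((-5 - 1) + B(0)))*C(-4))*30 = (((6*4)*(-5) + ((-5 - 1) + 3))*(-5 + 3*(-4)))*30 = ((24*(-5) + (-6 + 3))*(-5 - 12))*30 = ((-120 - 3)*(-17))*30 = -123*(-17)*30 = 2091*30 = 62730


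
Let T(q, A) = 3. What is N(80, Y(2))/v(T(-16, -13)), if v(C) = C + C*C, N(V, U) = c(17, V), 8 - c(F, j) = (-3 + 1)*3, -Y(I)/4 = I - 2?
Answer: 7/6 ≈ 1.1667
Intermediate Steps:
Y(I) = 8 - 4*I (Y(I) = -4*(I - 2) = -4*(-2 + I) = 8 - 4*I)
c(F, j) = 14 (c(F, j) = 8 - (-3 + 1)*3 = 8 - (-2)*3 = 8 - 1*(-6) = 8 + 6 = 14)
N(V, U) = 14
v(C) = C + C²
N(80, Y(2))/v(T(-16, -13)) = 14/((3*(1 + 3))) = 14/((3*4)) = 14/12 = 14*(1/12) = 7/6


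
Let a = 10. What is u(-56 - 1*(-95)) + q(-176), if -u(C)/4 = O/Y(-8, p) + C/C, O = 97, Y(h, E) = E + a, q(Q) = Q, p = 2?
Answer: -637/3 ≈ -212.33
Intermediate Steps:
Y(h, E) = 10 + E (Y(h, E) = E + 10 = 10 + E)
u(C) = -109/3 (u(C) = -4*(97/(10 + 2) + C/C) = -4*(97/12 + 1) = -4*109/12 = -109/3)
u(-56 - 1*(-95)) + q(-176) = -109/3 - 176 = -637/3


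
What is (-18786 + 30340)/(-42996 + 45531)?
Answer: 11554/2535 ≈ 4.5578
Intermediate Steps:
(-18786 + 30340)/(-42996 + 45531) = 11554/2535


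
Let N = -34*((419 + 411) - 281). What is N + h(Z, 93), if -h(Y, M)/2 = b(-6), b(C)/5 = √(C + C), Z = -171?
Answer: -18666 - 20*I*√3 ≈ -18666.0 - 34.641*I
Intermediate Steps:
b(C) = 5*√2*√C (b(C) = 5*√(C + C) = 5*√(2*C) = 5*(√2*√C) = 5*√2*√C)
h(Y, M) = -20*I*√3 (h(Y, M) = -10*√2*√(-6) = -10*√2*I*√6 = -20*I*√3)
N = -18666 (N = -34*(830 - 281) = -34*549 = -18666)
N + h(Z, 93) = -18666 - 20*I*√3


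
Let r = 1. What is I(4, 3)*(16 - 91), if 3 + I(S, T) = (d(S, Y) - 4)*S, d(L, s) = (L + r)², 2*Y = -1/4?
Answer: -6075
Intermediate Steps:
Y = -⅛ (Y = (-1/4)/2 = (-1*¼)/2 = (½)*(-¼) = -⅛ ≈ -0.12500)
d(L, s) = (1 + L)² (d(L, s) = (L + 1)² = (1 + L)²)
I(S, T) = -3 + S*(-4 + (1 + S)²) (I(S, T) = -3 + ((1 + S)² - 4)*S = -3 + (-4 + (1 + S)²)*S = -3 + S*(-4 + (1 + S)²))
I(4, 3)*(16 - 91) = (-3 - 4*4 + 4*(1 + 4)²)*(16 - 91) = (-3 - 16 + 4*5²)*(-75) = (-3 - 16 + 4*25)*(-75) = (-3 - 16 + 100)*(-75) = 81*(-75) = -6075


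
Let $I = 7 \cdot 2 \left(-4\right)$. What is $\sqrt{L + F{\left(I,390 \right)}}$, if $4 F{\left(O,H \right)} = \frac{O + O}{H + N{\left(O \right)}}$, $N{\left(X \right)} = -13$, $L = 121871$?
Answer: $\frac{\sqrt{17321392803}}{377} \approx 349.1$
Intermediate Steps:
$I = -56$ ($I = 14 \left(-4\right) = -56$)
$F{\left(O,H \right)} = \frac{O}{2 \left(-13 + H\right)}$ ($F{\left(O,H \right)} = \frac{\left(O + O\right) \frac{1}{H - 13}}{4} = \frac{2 O \frac{1}{-13 + H}}{4} = \frac{O}{2 \left(-13 + H\right)}$)
$\sqrt{L + F{\left(I,390 \right)}} = \sqrt{121871 + \frac{1}{2} \left(-56\right) \frac{1}{-13 + 390}} = \sqrt{121871 + \frac{1}{2} \left(-56\right) \frac{1}{377}} = \sqrt{121871 - \frac{28}{377}} = \sqrt{\frac{45945339}{377}} = \frac{\sqrt{17321392803}}{377}$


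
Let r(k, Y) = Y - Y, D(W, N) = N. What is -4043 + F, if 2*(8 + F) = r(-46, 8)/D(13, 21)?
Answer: -4051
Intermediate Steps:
r(k, Y) = 0
F = -8 (F = -8 + (0/21)/2 = -8 + (0*(1/21))/2 = -8 + (½)*0 = -8 + 0 = -8)
-4043 + F = -4043 - 8 = -4051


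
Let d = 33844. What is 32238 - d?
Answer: -1606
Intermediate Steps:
32238 - d = 32238 - 1*33844 = 32238 - 33844 = -1606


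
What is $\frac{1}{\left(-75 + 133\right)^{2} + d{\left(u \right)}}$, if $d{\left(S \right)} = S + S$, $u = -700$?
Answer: $\frac{1}{1964} \approx 0.00050917$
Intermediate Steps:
$d{\left(S \right)} = 2 S$
$\frac{1}{\left(-75 + 133\right)^{2} + d{\left(u \right)}} = \frac{1}{\left(-75 + 133\right)^{2} + 2 \left(-700\right)} = \frac{1}{58^{2} - 1400} = \frac{1}{3364 - 1400} = \frac{1}{1964}$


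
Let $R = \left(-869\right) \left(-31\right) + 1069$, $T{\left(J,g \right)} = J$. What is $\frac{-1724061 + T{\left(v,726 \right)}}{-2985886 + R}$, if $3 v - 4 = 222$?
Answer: $\frac{738851}{1267662} \approx 0.58285$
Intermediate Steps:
$v = \frac{226}{3}$ ($v = \frac{4}{3} + \frac{1}{3} \cdot 222 = \frac{4}{3} + 74 = \frac{226}{3} \approx 75.333$)
$R = 28008$ ($R = 26939 + 1069 = 28008$)
$\frac{-1724061 + T{\left(v,726 \right)}}{-2985886 + R} = \frac{-1724061 + \frac{226}{3}}{-2985886 + 28008} = - \frac{5171957}{3 \left(-2957878\right)} = \left(- \frac{5171957}{3}\right) \left(- \frac{1}{2957878}\right) = \frac{738851}{1267662}$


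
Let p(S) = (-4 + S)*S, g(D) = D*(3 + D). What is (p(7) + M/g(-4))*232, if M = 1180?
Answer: 73312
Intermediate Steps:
p(S) = S*(-4 + S)
(p(7) + M/g(-4))*232 = (7*(-4 + 7) + 1180/((-4*(3 - 4))))*232 = (7*3 + 1180/((-4*(-1))))*232 = (21 + 1180/4)*232 = (21 + 1180*(¼))*232 = (21 + 295)*232 = 316*232 = 73312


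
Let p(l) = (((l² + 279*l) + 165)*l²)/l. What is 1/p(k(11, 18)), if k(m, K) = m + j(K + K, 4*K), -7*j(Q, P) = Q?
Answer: 343/3683399 ≈ 9.3120e-5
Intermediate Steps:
j(Q, P) = -Q/7
k(m, K) = m - 2*K/7 (k(m, K) = m - (K + K)/7 = m - 2*K/7)
p(l) = l*(165 + l² + 279*l) (p(l) = ((165 + l² + 279*l)*l²)/l = (l²*(165 + l² + 279*l))/l = l*(165 + l² + 279*l))
1/p(k(11, 18)) = 1/((11 - 2/7*18)*(165 + (11 - 2/7*18)² + 279*(11 - 2/7*18))) = 1/((11 - 36/7)*(165 + (11 - 36/7)² + 279*(11 - 36/7))) = 1/(41*(165 + (41/7)² + 279*(41/7))/7) = 1/(41*(165 + 1681/49 + 11439/7)/7) = 1/((41/7)*(89839/49)) = 1/(3683399/343) = 343/3683399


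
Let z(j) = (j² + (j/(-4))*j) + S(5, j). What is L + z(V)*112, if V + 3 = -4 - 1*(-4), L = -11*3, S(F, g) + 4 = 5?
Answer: 835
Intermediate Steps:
S(F, g) = 1 (S(F, g) = -4 + 5 = 1)
L = -33
V = -3 (V = -3 + (-4 - 1*(-4)) = -3 + (-4 + 4) = -3 + 0 = -3)
z(j) = 1 + 3*j²/4 (z(j) = (j² + (j/(-4))*j) + 1 = (j² + (j*(-¼))*j) + 1 = (j² + (-j/4)*j) + 1 = (j² - j²/4) + 1 = 3*j²/4 + 1 = 1 + 3*j²/4)
L + z(V)*112 = -33 + (1 + (¾)*(-3)²)*112 = -33 + (1 + (¾)*9)*112 = -33 + (1 + 27/4)*112 = -33 + (31/4)*112 = -33 + 868 = 835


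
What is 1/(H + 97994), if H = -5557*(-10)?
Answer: 1/153564 ≈ 6.5119e-6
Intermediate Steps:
H = 55570
1/(H + 97994) = 1/(55570 + 97994) = 1/153564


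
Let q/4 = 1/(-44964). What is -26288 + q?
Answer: -295503409/11241 ≈ -26288.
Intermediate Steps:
q = -1/11241 (q = 4/(-44964) = 4*(-1/44964) = -1/11241 ≈ -8.8960e-5)
-26288 + q = -26288 - 1/11241 = -295503409/11241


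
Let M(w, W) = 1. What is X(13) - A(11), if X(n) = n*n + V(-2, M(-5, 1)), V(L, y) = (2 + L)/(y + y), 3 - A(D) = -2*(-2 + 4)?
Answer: 162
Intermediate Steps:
A(D) = 7 (A(D) = 3 - (-2)*(-2 + 4) = 3 - (-2)*2 = 3 - 1*(-4) = 3 + 4 = 7)
V(L, y) = (2 + L)/(2*y) (V(L, y) = (2 + L)/((2*y)) = (2 + L)*(1/(2*y)) = (2 + L)/(2*y))
X(n) = n² (X(n) = n*n + (½)*(2 - 2)/1 = n² + (½)*1*0 = n² + 0 = n²)
X(13) - A(11) = 13² - 1*7 = 169 - 7 = 162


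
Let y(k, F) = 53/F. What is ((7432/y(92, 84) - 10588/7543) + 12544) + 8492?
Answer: 13118194264/399779 ≈ 32814.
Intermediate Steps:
((7432/y(92, 84) - 10588/7543) + 12544) + 8492 = ((7432/((53/84)) - 10588/7543) + 12544) + 8492 = ((7432/((53*(1/84))) - 10588*1/7543) + 12544) + 8492 = ((7432/(53/84) - 10588/7543) + 12544) + 8492 = ((7432*(84/53) - 10588/7543) + 12544) + 8492 = ((624288/53 - 10588/7543) + 12544) + 8492 = (4708443220/399779 + 12544) + 8492 = 9723270996/399779 + 8492 = 13118194264/399779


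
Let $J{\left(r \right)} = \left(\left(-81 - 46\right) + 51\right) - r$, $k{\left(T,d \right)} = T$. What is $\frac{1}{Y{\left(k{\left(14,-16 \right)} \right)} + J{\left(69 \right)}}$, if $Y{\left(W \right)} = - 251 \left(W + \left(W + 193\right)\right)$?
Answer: $- \frac{1}{55616} \approx -1.798 \cdot 10^{-5}$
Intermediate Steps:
$Y{\left(W \right)} = -48443 - 502 W$ ($Y{\left(W \right)} = - 251 \left(W + \left(193 + W\right)\right) = - 251 \left(193 + 2 W\right) = -48443 - 502 W$)
$J{\left(r \right)} = -76 - r$ ($J{\left(r \right)} = \left(-127 + 51\right) - r = -76 - r$)
$\frac{1}{Y{\left(k{\left(14,-16 \right)} \right)} + J{\left(69 \right)}} = \frac{1}{\left(-48443 - 7028\right) - 145} = \frac{1}{-55471 - 145} = \frac{1}{-55616} = - \frac{1}{55616}$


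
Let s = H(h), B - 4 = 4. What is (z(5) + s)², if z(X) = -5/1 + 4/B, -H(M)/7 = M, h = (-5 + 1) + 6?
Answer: 1369/4 ≈ 342.25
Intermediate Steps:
B = 8 (B = 4 + 4 = 8)
h = 2 (h = -4 + 6 = 2)
H(M) = -7*M
s = -14 (s = -7*2 = -14)
z(X) = -9/2 (z(X) = -5/1 + 4/8 = -5*1 + 4*(⅛) = -5 + ½ = -9/2)
(z(5) + s)² = (-9/2 - 14)² = (-37/2)² = 1369/4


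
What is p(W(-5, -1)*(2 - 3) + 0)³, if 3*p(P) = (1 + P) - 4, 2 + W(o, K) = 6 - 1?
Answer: -8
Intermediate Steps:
W(o, K) = 3 (W(o, K) = -2 + (6 - 1) = -2 + 5 = 3)
p(P) = -1 + P/3 (p(P) = ((1 + P) - 4)/3 = (-3 + P)/3 = -1 + P/3)
p(W(-5, -1)*(2 - 3) + 0)³ = (-1 + (3*(2 - 3) + 0)/3)³ = (-1 + (3*(-1) + 0)/3)³ = (-1 + (-3 + 0)/3)³ = (-1 + (⅓)*(-3))³ = (-1 - 1)³ = (-2)³ = -8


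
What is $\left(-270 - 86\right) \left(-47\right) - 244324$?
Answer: $-227592$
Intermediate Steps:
$\left(-270 - 86\right) \left(-47\right) - 244324 = \left(-356\right) \left(-47\right) - 244324 = 16732 - 244324 = -227592$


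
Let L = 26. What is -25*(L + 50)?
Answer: -1900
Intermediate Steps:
-25*(L + 50) = -25*(26 + 50) = -25*76 = -1900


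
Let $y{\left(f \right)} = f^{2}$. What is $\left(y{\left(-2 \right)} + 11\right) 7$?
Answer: $105$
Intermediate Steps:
$\left(y{\left(-2 \right)} + 11\right) 7 = \left(\left(-2\right)^{2} + 11\right) 7 = \left(4 + 11\right) 7 = 15 \cdot 7 = 105$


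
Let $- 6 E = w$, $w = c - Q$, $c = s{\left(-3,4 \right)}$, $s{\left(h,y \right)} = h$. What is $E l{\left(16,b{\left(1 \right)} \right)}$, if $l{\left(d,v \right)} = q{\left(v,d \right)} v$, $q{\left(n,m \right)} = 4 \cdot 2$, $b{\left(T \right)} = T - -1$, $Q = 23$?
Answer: $\frac{208}{3} \approx 69.333$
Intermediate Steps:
$c = -3$
$b{\left(T \right)} = 1 + T$ ($b{\left(T \right)} = T + 1 = 1 + T$)
$q{\left(n,m \right)} = 8$
$w = -26$ ($w = -3 - 23 = -26$)
$E = \frac{13}{3}$ ($E = \left(- \frac{1}{6}\right) \left(-26\right) = \frac{13}{3} \approx 4.3333$)
$l{\left(d,v \right)} = 8 v$
$E l{\left(16,b{\left(1 \right)} \right)} = \frac{13 \cdot 8 \left(1 + 1\right)}{3} = \frac{13 \cdot 8 \cdot 2}{3} = \frac{13}{3} \cdot 16 = \frac{208}{3}$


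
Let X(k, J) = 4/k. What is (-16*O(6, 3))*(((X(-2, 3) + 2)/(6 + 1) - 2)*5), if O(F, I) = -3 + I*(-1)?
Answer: -960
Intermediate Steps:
O(F, I) = -3 - I
(-16*O(6, 3))*(((X(-2, 3) + 2)/(6 + 1) - 2)*5) = (-16*(-3 - 1*3))*(((4/(-2) + 2)/(6 + 1) - 2)*5) = (-16*(-3 - 3))*(((4*(-½) + 2)/7 - 2)*5) = (-16*(-6))*(((-2 + 2)*(⅐) - 2)*5) = 96*((0*(⅐) - 2)*5) = 96*((0 - 2)*5) = 96*(-2*5) = 96*(-10) = -960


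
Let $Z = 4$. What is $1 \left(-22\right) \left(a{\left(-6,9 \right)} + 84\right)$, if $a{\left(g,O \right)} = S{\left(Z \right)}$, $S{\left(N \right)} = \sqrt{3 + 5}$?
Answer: $-1848 - 44 \sqrt{2} \approx -1910.2$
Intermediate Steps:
$S{\left(N \right)} = 2 \sqrt{2}$ ($S{\left(N \right)} = \sqrt{8} = 2 \sqrt{2}$)
$a{\left(g,O \right)} = 2 \sqrt{2}$
$1 \left(-22\right) \left(a{\left(-6,9 \right)} + 84\right) = 1 \left(-22\right) \left(2 \sqrt{2} + 84\right) = - 22 \left(84 + 2 \sqrt{2}\right) = -1848 - 44 \sqrt{2}$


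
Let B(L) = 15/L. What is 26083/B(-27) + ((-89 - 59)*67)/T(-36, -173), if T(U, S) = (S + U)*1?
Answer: -49012543/1045 ≈ -46902.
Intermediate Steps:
T(U, S) = S + U
26083/B(-27) + ((-89 - 59)*67)/T(-36, -173) = 26083/((15/(-27))) + ((-89 - 59)*67)/(-173 - 36) = 26083/((15*(-1/27))) - 148*67/(-209) = 26083/(-5/9) - 9916*(-1/209) = 26083*(-9/5) + 9916/209 = -234747/5 + 9916/209 = -49012543/1045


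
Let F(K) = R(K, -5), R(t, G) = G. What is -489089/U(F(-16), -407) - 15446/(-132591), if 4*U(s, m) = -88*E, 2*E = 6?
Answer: 21616606345/2917002 ≈ 7410.6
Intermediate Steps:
E = 3 (E = (1/2)*6 = 3)
F(K) = -5
U(s, m) = -66 (U(s, m) = (-88*3)/4 = (1/4)*(-264) = -66)
-489089/U(F(-16), -407) - 15446/(-132591) = -489089/(-66) - 15446/(-132591) = -489089*(-1/66) - 15446*(-1/132591) = 489089/66 + 15446/132591 = 21616606345/2917002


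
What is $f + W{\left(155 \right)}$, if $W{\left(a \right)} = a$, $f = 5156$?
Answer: $5311$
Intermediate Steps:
$f + W{\left(155 \right)} = 5156 + 155 = 5311$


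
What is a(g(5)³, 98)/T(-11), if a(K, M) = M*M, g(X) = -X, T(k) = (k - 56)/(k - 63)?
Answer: 710696/67 ≈ 10607.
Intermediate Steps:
T(k) = (-56 + k)/(-63 + k)
a(K, M) = M²
a(g(5)³, 98)/T(-11) = 98²/(((-56 - 11)/(-63 - 11))) = 9604/((-67/(-74))) = 9604/((-1/74*(-67))) = 9604/(67/74) = 9604*(74/67) = 710696/67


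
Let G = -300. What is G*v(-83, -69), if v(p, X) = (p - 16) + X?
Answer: 50400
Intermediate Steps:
v(p, X) = -16 + X + p (v(p, X) = (-16 + p) + X = -16 + X + p)
G*v(-83, -69) = -300*(-16 - 69 - 83) = -300*(-168) = 50400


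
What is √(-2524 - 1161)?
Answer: I*√3685 ≈ 60.704*I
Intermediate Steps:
√(-2524 - 1161) = √(-3685) = I*√3685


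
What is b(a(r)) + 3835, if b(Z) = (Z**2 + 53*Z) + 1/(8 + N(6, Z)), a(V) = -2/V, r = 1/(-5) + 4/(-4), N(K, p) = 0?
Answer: 282689/72 ≈ 3926.2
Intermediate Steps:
r = -6/5 (r = 1*(-1/5) + 4*(-1/4) = -1/5 - 1 = -6/5 ≈ -1.2000)
b(Z) = 1/8 + Z**2 + 53*Z (b(Z) = (Z**2 + 53*Z) + 1/(8 + 0) = (Z**2 + 53*Z) + 1/8 = 1/8 + Z**2 + 53*Z)
b(a(r)) + 3835 = (1/8 + (-2/(-6/5))**2 + 53*(-2/(-6/5))) + 3835 = (1/8 + (-2*(-5/6))**2 + 53*(-2*(-5/6))) + 3835 = (1/8 + (5/3)**2 + 53*(5/3)) + 3835 = (1/8 + 25/9 + 265/3) + 3835 = 6569/72 + 3835 = 282689/72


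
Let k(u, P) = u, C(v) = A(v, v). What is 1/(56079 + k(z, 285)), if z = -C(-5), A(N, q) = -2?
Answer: 1/56081 ≈ 1.7831e-5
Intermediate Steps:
C(v) = -2
z = 2 (z = -1*(-2) = 2)
1/(56079 + k(z, 285)) = 1/(56079 + 2) = 1/56081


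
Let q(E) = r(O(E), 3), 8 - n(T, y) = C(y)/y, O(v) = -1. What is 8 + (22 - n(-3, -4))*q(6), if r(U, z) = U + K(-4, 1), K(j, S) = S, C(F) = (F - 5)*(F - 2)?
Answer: 8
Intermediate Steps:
C(F) = (-5 + F)*(-2 + F)
r(U, z) = 1 + U (r(U, z) = U + 1 = 1 + U)
n(T, y) = 8 - (10 + y² - 7*y)/y
q(E) = 0 (q(E) = 1 - 1 = 0)
8 + (22 - n(-3, -4))*q(6) = 8 + (22 - (15 - 1*(-4) - 10/(-4)))*0 = 8 + (22 - (15 + 4 - 10*(-¼)))*0 = 8 + (22 - (15 + 4 + 5/2))*0 = 8 + (22 - 1*43/2)*0 = 8 + (22 - 43/2)*0 = 8 + (½)*0 = 8 + 0 = 8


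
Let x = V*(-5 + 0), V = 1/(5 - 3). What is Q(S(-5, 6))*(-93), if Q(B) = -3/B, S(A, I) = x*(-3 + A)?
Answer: 279/20 ≈ 13.950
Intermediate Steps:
V = ½ (V = 1/2 = ½ ≈ 0.50000)
x = -5/2 (x = (-5 + 0)/2 = (½)*(-5) = -5/2 ≈ -2.5000)
S(A, I) = 15/2 - 5*A/2 (S(A, I) = -5*(-3 + A)/2 = 15/2 - 5*A/2)
Q(S(-5, 6))*(-93) = -3/(15/2 - 5/2*(-5))*(-93) = -3/(15/2 + 25/2)*(-93) = -3/20*(-93) = 279/20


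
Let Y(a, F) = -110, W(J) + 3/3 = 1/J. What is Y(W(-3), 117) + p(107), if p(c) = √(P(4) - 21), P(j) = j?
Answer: -110 + I*√17 ≈ -110.0 + 4.1231*I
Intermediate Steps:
W(J) = -1 + 1/J
p(c) = I*√17 (p(c) = √(4 - 21) = √(-17) = I*√17)
Y(W(-3), 117) + p(107) = -110 + I*√17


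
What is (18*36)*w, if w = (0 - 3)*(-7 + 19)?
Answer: -23328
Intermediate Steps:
w = -36 (w = -3*12 = -36)
(18*36)*w = (18*36)*(-36) = 648*(-36) = -23328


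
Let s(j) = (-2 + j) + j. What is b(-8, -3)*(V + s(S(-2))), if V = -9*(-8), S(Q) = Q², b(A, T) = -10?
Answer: -780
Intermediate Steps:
V = 72
s(j) = -2 + 2*j
b(-8, -3)*(V + s(S(-2))) = -10*(72 + (-2 + 2*(-2)²)) = -10*(72 + (-2 + 2*4)) = -10*(72 + (-2 + 8)) = -10*(72 + 6) = -10*78 = -780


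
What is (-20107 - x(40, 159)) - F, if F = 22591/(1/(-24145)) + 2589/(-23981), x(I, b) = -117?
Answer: 13080189568194/23981 ≈ 5.4544e+8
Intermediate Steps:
F = -13080668948384/23981 (F = 22591/(-1/24145) + 2589*(-1/23981) = 22591*(-24145) - 2589/23981 = -545459695 - 2589/23981 = -13080668948384/23981 ≈ -5.4546e+8)
(-20107 - x(40, 159)) - F = (-20107 - 1*(-117)) - 1*(-13080668948384/23981) = (-20107 + 117) + 13080668948384/23981 = -19990 + 13080668948384/23981 = 13080189568194/23981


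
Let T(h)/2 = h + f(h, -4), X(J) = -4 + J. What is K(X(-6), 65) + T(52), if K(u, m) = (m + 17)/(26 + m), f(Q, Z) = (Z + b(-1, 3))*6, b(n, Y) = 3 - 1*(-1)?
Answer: 9546/91 ≈ 104.90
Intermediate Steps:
b(n, Y) = 4 (b(n, Y) = 3 + 1 = 4)
f(Q, Z) = 24 + 6*Z (f(Q, Z) = (Z + 4)*6 = (4 + Z)*6 = 24 + 6*Z)
K(u, m) = (17 + m)/(26 + m)
T(h) = 2*h (T(h) = 2*(h + (24 + 6*(-4))) = 2*(h + (24 - 24)) = 2*(h + 0) = 2*h)
K(X(-6), 65) + T(52) = (17 + 65)/(26 + 65) + 2*52 = 82/91 + 104 = 9546/91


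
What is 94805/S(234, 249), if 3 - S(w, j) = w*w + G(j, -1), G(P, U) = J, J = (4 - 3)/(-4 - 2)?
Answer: -568830/328517 ≈ -1.7315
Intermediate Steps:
J = -⅙ (J = 1/(-6) = 1*(-⅙) = -⅙ ≈ -0.16667)
G(P, U) = -⅙
S(w, j) = 19/6 - w² (S(w, j) = 3 - (w*w - ⅙) = 3 - (w² - ⅙) = 3 - (-⅙ + w²) = 3 + (⅙ - w²) = 19/6 - w²)
94805/S(234, 249) = 94805/(19/6 - 1*234²) = 94805/(19/6 - 1*54756) = 94805/(19/6 - 54756) = 94805/(-328517/6) = 94805*(-6/328517) = -568830/328517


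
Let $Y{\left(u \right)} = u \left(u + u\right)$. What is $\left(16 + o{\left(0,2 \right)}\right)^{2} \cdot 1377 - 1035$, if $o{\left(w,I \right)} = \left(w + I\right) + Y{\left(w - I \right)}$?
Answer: $929817$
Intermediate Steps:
$Y{\left(u \right)} = 2 u^{2}$ ($Y{\left(u \right)} = u 2 u = 2 u^{2}$)
$o{\left(w,I \right)} = I + w + 2 \left(w - I\right)^{2}$ ($o{\left(w,I \right)} = \left(w + I\right) + 2 \left(w - I\right)^{2} = \left(I + w\right) + 2 \left(w - I\right)^{2} = I + w + 2 \left(w - I\right)^{2}$)
$\left(16 + o{\left(0,2 \right)}\right)^{2} \cdot 1377 - 1035 = \left(16 + \left(2 + 0 + 2 \left(2 - 0\right)^{2}\right)\right)^{2} \cdot 1377 - 1035 = \left(16 + \left(2 + 0 + 2 \left(2 + 0\right)^{2}\right)\right)^{2} \cdot 1377 - 1035 = \left(16 + \left(2 + 0 + 2 \cdot 2^{2}\right)\right)^{2} \cdot 1377 - 1035 = \left(16 + \left(2 + 0 + 2 \cdot 4\right)\right)^{2} \cdot 1377 - 1035 = \left(16 + \left(2 + 0 + 8\right)\right)^{2} \cdot 1377 - 1035 = \left(16 + 10\right)^{2} \cdot 1377 - 1035 = 26^{2} \cdot 1377 - 1035 = 676 \cdot 1377 - 1035 = 930852 - 1035 = 929817$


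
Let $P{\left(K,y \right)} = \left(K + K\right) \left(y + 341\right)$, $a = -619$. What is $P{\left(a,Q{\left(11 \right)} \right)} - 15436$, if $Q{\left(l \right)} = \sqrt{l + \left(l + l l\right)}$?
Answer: $-437594 - 1238 \sqrt{143} \approx -4.524 \cdot 10^{5}$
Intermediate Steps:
$Q{\left(l \right)} = \sqrt{l^{2} + 2 l}$ ($Q{\left(l \right)} = \sqrt{l + \left(l + l^{2}\right)} = \sqrt{l^{2} + 2 l}$)
$P{\left(K,y \right)} = 2 K \left(341 + y\right)$
$P{\left(a,Q{\left(11 \right)} \right)} - 15436 = 2 \left(-619\right) \left(341 + \sqrt{11 \left(2 + 11\right)}\right) - 15436 = 2 \left(-619\right) \left(341 + \sqrt{11 \cdot 13}\right) - 15436 = 2 \left(-619\right) \left(341 + \sqrt{143}\right) - 15436 = \left(-422158 - 1238 \sqrt{143}\right) - 15436 = -437594 - 1238 \sqrt{143}$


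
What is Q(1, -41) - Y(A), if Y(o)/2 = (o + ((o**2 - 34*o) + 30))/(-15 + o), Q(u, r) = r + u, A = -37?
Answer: 790/13 ≈ 60.769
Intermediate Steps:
Y(o) = 2*(30 + o**2 - 33*o)/(-15 + o) (Y(o) = 2*((o + ((o**2 - 34*o) + 30))/(-15 + o)) = 2*((o + (30 + o**2 - 34*o))/(-15 + o)) = 2*((30 + o**2 - 33*o)/(-15 + o)) = 2*(30 + o**2 - 33*o)/(-15 + o))
Q(1, -41) - Y(A) = (-41 + 1) - 2*(30 + (-37)**2 - 33*(-37))/(-15 - 37) = -40 - 2*(30 + 1369 + 1221)/(-52) = -40 - 2*(-1)*2620/52 = -40 - 1*(-1310/13) = -40 + 1310/13 = 790/13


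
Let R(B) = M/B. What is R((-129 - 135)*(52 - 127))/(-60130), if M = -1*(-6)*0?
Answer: 0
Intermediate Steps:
M = 0 (M = 6*0 = 0)
R(B) = 0 (R(B) = 0/B = 0)
R((-129 - 135)*(52 - 127))/(-60130) = 0/(-60130) = 0*(-1/60130) = 0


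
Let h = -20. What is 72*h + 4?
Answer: -1436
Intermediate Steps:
72*h + 4 = 72*(-20) + 4 = -1440 + 4 = -1436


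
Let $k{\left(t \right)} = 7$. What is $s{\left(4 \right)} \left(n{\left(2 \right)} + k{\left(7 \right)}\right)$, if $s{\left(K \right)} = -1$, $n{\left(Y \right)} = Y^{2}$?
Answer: $-11$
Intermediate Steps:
$s{\left(4 \right)} \left(n{\left(2 \right)} + k{\left(7 \right)}\right) = - (2^{2} + 7) = - (4 + 7) = \left(-1\right) 11 = -11$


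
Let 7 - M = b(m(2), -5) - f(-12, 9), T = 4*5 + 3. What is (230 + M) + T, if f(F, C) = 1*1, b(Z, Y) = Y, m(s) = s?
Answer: 266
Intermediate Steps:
T = 23 (T = 20 + 3 = 23)
f(F, C) = 1
M = 13 (M = 7 - (-5 - 1*1) = 7 - (-5 - 1) = 7 - 1*(-6) = 7 + 6 = 13)
(230 + M) + T = (230 + 13) + 23 = 243 + 23 = 266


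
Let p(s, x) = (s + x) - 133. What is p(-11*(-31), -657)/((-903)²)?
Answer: -449/815409 ≈ -0.00055064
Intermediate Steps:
p(s, x) = -133 + s + x
p(-11*(-31), -657)/((-903)²) = (-133 - 11*(-31) - 657)/((-903)²) = (-133 + 341 - 657)/815409 = -449*1/815409 = -449/815409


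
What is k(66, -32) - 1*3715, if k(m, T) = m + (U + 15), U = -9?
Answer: -3643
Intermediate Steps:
k(m, T) = 6 + m (k(m, T) = m + (-9 + 15) = m + 6 = 6 + m)
k(66, -32) - 1*3715 = (6 + 66) - 1*3715 = 72 - 3715 = -3643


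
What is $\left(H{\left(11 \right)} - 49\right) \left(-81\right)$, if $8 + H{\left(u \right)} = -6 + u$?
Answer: $4212$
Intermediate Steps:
$H{\left(u \right)} = -14 + u$ ($H{\left(u \right)} = -8 + \left(-6 + u\right) = -14 + u$)
$\left(H{\left(11 \right)} - 49\right) \left(-81\right) = \left(\left(-14 + 11\right) - 49\right) \left(-81\right) = \left(-3 - 49\right) \left(-81\right) = \left(-52\right) \left(-81\right) = 4212$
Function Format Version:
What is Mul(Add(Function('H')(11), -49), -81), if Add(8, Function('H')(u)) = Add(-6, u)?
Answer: 4212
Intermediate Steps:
Function('H')(u) = Add(-14, u) (Function('H')(u) = Add(-8, Add(-6, u)) = Add(-14, u))
Mul(Add(Function('H')(11), -49), -81) = Mul(Add(Add(-14, 11), -49), -81) = Mul(Add(-3, -49), -81) = Mul(-52, -81) = 4212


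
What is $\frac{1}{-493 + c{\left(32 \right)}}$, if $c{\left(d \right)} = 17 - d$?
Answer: $- \frac{1}{508} \approx -0.0019685$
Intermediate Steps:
$\frac{1}{-493 + c{\left(32 \right)}} = \frac{1}{-493 + \left(17 - 32\right)} = \frac{1}{-493 - 15} = \frac{1}{-508} = - \frac{1}{508}$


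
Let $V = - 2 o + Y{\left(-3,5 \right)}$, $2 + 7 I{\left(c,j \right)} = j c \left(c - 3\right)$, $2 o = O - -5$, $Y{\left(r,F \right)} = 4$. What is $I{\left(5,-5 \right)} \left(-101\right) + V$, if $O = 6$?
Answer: $\frac{5203}{7} \approx 743.29$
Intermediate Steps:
$o = \frac{11}{2}$ ($o = \frac{6 - -5}{2} = \frac{6 + 5}{2} = \frac{1}{2} \cdot 11 = \frac{11}{2} \approx 5.5$)
$I{\left(c,j \right)} = - \frac{2}{7} + \frac{c j \left(-3 + c\right)}{7}$ ($I{\left(c,j \right)} = - \frac{2}{7} + \frac{j c \left(c - 3\right)}{7} = - \frac{2}{7} + \frac{c j \left(-3 + c\right)}{7}$)
$V = -7$ ($V = \left(-2\right) \frac{11}{2} + 4 = -11 + 4 = -7$)
$I{\left(5,-5 \right)} \left(-101\right) + V = \left(- \frac{2}{7} - \frac{15}{7} \left(-5\right) + \frac{1}{7} \left(-5\right) 5^{2}\right) \left(-101\right) - 7 = \left(- \frac{2}{7} + \frac{75}{7} + \frac{1}{7} \left(-5\right) 25\right) \left(-101\right) - 7 = \left(- \frac{2}{7} + \frac{75}{7} - \frac{125}{7}\right) \left(-101\right) - 7 = \left(- \frac{52}{7}\right) \left(-101\right) - 7 = \frac{5252}{7} - 7 = \frac{5203}{7}$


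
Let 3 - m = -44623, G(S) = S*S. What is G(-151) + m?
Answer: 67427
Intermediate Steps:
G(S) = S²
m = 44626 (m = 3 - 1*(-44623) = 3 + 44623 = 44626)
G(-151) + m = (-151)² + 44626 = 22801 + 44626 = 67427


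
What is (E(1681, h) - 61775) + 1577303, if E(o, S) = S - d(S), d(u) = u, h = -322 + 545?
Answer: 1515528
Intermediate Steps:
h = 223
E(o, S) = 0 (E(o, S) = S - S = 0)
(E(1681, h) - 61775) + 1577303 = (0 - 61775) + 1577303 = -61775 + 1577303 = 1515528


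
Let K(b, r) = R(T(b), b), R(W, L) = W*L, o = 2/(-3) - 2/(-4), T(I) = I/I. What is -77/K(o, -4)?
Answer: 462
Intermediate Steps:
T(I) = 1
o = -⅙ (o = 2*(-⅓) - 2*(-¼) = -⅔ + ½ = -⅙ ≈ -0.16667)
R(W, L) = L*W
K(b, r) = b (K(b, r) = b*1 = b)
-77/K(o, -4) = -77/(-⅙) = -77*(-6) = 462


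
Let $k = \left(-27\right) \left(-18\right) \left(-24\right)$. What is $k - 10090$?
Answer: $-21754$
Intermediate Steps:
$k = -11664$ ($k = 486 \left(-24\right) = -11664$)
$k - 10090 = -11664 - 10090 = -21754$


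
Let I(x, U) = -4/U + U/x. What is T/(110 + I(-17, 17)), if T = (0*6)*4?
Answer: 0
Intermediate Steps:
T = 0 (T = 0*4 = 0)
T/(110 + I(-17, 17)) = 0/(110 + (-4/17 + 17/(-17))) = 0/(110 + (-4*1/17 + 17*(-1/17))) = 0/(110 + (-4/17 - 1)) = 0/(110 - 21/17) = 0/(1849/17) = (17/1849)*0 = 0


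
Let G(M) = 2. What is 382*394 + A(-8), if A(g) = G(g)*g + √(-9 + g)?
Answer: 150492 + I*√17 ≈ 1.5049e+5 + 4.1231*I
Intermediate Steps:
A(g) = √(-9 + g) + 2*g (A(g) = 2*g + √(-9 + g) = √(-9 + g) + 2*g)
382*394 + A(-8) = 382*394 + (√(-9 - 8) + 2*(-8)) = 150508 + (√(-17) - 16) = 150508 + (I*√17 - 16) = 150508 + (-16 + I*√17) = 150492 + I*√17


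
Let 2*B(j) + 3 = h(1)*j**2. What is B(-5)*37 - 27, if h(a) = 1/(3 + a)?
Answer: 265/8 ≈ 33.125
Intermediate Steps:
B(j) = -3/2 + j**2/8 (B(j) = -3/2 + (j**2/(3 + 1))/2 = -3/2 + (j**2/4)/2 = -3/2 + j**2/8)
B(-5)*37 - 27 = (-3/2 + (1/8)*(-5)**2)*37 - 27 = (-3/2 + (1/8)*25)*37 - 27 = (-3/2 + 25/8)*37 - 27 = (13/8)*37 - 27 = 481/8 - 27 = 265/8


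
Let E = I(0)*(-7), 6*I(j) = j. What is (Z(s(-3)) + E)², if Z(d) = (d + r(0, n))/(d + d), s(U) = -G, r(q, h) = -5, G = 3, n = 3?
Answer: 16/9 ≈ 1.7778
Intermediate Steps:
I(j) = j/6
s(U) = -3 (s(U) = -1*3 = -3)
Z(d) = (-5 + d)/(2*d) (Z(d) = (d - 5)/(d + d) = (-5 + d)/((2*d)) = (-5 + d)*(1/(2*d)) = (-5 + d)/(2*d))
E = 0 (E = ((⅙)*0)*(-7) = 0*(-7) = 0)
(Z(s(-3)) + E)² = ((½)*(-5 - 3)/(-3) + 0)² = ((½)*(-⅓)*(-8) + 0)² = (4/3 + 0)² = (4/3)² = 16/9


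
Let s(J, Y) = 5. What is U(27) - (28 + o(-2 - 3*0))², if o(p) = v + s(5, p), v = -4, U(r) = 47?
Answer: -794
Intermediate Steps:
o(p) = 1 (o(p) = -4 + 5 = 1)
U(27) - (28 + o(-2 - 3*0))² = 47 - (28 + 1)² = 47 - 1*29² = 47 - 1*841 = 47 - 841 = -794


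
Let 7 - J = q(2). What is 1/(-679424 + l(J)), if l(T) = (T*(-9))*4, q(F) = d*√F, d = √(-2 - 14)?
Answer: -169919/115489876612 - 9*I*√2/28872469153 ≈ -1.4713e-6 - 4.4083e-10*I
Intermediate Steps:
d = 4*I (d = √(-16) = 4*I ≈ 4.0*I)
q(F) = 4*I*√F (q(F) = (4*I)*√F = 4*I*√F)
J = 7 - 4*I*√2 ≈ 7.0 - 5.6569*I
l(T) = -36*T (l(T) = -9*T*4 = -36*T)
1/(-679424 + l(J)) = 1/(-679424 - 36*(7 - 4*I*√2)) = 1/(-679424 + (-252 + 144*I*√2)) = 1/(-679676 + 144*I*√2)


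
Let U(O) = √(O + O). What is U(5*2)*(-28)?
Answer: -56*√5 ≈ -125.22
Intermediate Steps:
U(O) = √2*√O (U(O) = √(2*O) = √2*√O)
U(5*2)*(-28) = (√2*√(5*2))*(-28) = (√2*√10)*(-28) = (2*√5)*(-28) = -56*√5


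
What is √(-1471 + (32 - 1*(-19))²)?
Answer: √1130 ≈ 33.615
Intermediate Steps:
√(-1471 + (32 - 1*(-19))²) = √(-1471 + (32 + 19)²) = √(-1471 + 51²) = √(-1471 + 2601) = √1130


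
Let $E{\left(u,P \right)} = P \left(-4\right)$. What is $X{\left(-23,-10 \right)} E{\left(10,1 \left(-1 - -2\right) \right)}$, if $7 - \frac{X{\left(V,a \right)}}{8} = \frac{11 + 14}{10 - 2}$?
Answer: $-124$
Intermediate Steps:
$X{\left(V,a \right)} = 31$ ($X{\left(V,a \right)} = 56 - 8 \frac{11 + 14}{10 - 2} = 56 - 8 \cdot \frac{25}{8} = 56 - 8 \cdot 25 \cdot \frac{1}{8} = 56 - 25 = 31$)
$E{\left(u,P \right)} = - 4 P$
$X{\left(-23,-10 \right)} E{\left(10,1 \left(-1 - -2\right) \right)} = 31 \left(- 4 \cdot 1 \left(-1 - -2\right)\right) = 31 \left(- 4 \cdot 1 \left(-1 + 2\right)\right) = 31 \left(- 4 \cdot 1 \cdot 1\right) = 31 \left(\left(-4\right) 1\right) = 31 \left(-4\right) = -124$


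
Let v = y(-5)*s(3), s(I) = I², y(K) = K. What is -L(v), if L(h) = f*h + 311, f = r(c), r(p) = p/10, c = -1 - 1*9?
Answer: -356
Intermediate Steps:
c = -10 (c = -1 - 9 = -10)
r(p) = p/10 (r(p) = p*(⅒) = p/10)
f = -1 (f = (⅒)*(-10) = -1)
v = -45 (v = -5*3² = -5*9 = -45)
L(h) = 311 - h (L(h) = -h + 311 = 311 - h)
-L(v) = -(311 - 1*(-45)) = -(311 + 45) = -1*356 = -356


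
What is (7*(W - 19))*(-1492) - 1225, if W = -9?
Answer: 291207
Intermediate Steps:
(7*(W - 19))*(-1492) - 1225 = (7*(-9 - 19))*(-1492) - 1225 = (7*(-28))*(-1492) - 1225 = -196*(-1492) - 1225 = 292432 - 1225 = 291207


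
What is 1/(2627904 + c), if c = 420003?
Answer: 1/3047907 ≈ 3.2809e-7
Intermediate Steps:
1/(2627904 + c) = 1/(2627904 + 420003) = 1/3047907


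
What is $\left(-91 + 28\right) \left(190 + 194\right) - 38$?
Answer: $-24230$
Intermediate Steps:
$\left(-91 + 28\right) \left(190 + 194\right) - 38 = \left(-63\right) 384 - 38 = -24192 - 38 = -24230$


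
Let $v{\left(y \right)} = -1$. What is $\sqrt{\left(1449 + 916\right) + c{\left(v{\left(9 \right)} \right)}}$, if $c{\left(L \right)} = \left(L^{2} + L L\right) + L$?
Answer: $13 \sqrt{14} \approx 48.642$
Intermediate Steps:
$c{\left(L \right)} = L + 2 L^{2}$ ($c{\left(L \right)} = \left(L^{2} + L^{2}\right) + L = 2 L^{2} + L = L + 2 L^{2}$)
$\sqrt{\left(1449 + 916\right) + c{\left(v{\left(9 \right)} \right)}} = \sqrt{\left(1449 + 916\right) - \left(1 + 2 \left(-1\right)\right)} = \sqrt{2365 - \left(1 - 2\right)} = \sqrt{2365 - -1} = \sqrt{2365 + 1} = \sqrt{2366} = 13 \sqrt{14}$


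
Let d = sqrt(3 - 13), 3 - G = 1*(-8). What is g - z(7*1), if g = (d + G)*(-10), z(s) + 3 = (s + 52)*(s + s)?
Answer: -933 - 10*I*sqrt(10) ≈ -933.0 - 31.623*I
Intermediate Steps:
G = 11 (G = 3 - (-8) = 3 - 1*(-8) = 3 + 8 = 11)
z(s) = -3 + 2*s*(52 + s) (z(s) = -3 + (s + 52)*(s + s) = -3 + (52 + s)*(2*s) = -3 + 2*s*(52 + s))
d = I*sqrt(10) (d = sqrt(-10) = I*sqrt(10) ≈ 3.1623*I)
g = -110 - 10*I*sqrt(10) (g = (I*sqrt(10) + 11)*(-10) = (11 + I*sqrt(10))*(-10) = -110 - 10*I*sqrt(10) ≈ -110.0 - 31.623*I)
g - z(7*1) = (-110 - 10*I*sqrt(10)) - (-3 + 2*(7*1)**2 + 104*(7*1)) = (-110 - 10*I*sqrt(10)) - (-3 + 2*7**2 + 104*7) = (-110 - 10*I*sqrt(10)) - (-3 + 2*49 + 728) = (-110 - 10*I*sqrt(10)) - (-3 + 98 + 728) = (-110 - 10*I*sqrt(10)) - 1*823 = (-110 - 10*I*sqrt(10)) - 823 = -933 - 10*I*sqrt(10)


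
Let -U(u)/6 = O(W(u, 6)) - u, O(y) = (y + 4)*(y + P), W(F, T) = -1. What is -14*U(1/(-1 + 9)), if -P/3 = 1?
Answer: -2037/2 ≈ -1018.5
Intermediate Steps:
P = -3 (P = -3*1 = -3)
O(y) = (-3 + y)*(4 + y) (O(y) = (y + 4)*(y - 3) = (4 + y)*(-3 + y) = (-3 + y)*(4 + y))
U(u) = 72 + 6*u (U(u) = -6*((-12 - 1 + (-1)²) - u) = -6*((-12 - 1 + 1) - u) = -6*(-12 - u) = 72 + 6*u)
-14*U(1/(-1 + 9)) = -14*(72 + 6/(-1 + 9)) = -14*(72 + 6/8) = -14*(72 + 6*(⅛)) = -14*(72 + ¾) = -14*291/4 = -2037/2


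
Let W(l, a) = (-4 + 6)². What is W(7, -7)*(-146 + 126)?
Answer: -80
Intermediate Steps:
W(l, a) = 4 (W(l, a) = 2² = 4)
W(7, -7)*(-146 + 126) = 4*(-146 + 126) = 4*(-20) = -80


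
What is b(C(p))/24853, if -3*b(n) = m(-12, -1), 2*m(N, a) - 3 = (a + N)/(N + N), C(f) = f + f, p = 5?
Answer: -85/3578832 ≈ -2.3751e-5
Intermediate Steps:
C(f) = 2*f
m(N, a) = 3/2 + (N + a)/(4*N) (m(N, a) = 3/2 + ((a + N)/(N + N))/2 = 3/2 + ((N + a)/((2*N)))/2 = 3/2 + ((N + a)*(1/(2*N)))/2 = 3/2 + ((N + a)/(2*N))/2 = 3/2 + (N + a)/(4*N))
b(n) = -85/144 (b(n) = -(-1 + 7*(-12))/(12*(-12)) = -(-1)*(-1 - 84)/(12*12) = -(-1)*(-85)/(12*12) = -⅓*85/48 = -85/144)
b(C(p))/24853 = -85/144/24853 = -85/144*1/24853 = -85/3578832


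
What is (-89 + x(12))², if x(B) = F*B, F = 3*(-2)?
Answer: 25921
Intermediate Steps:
F = -6
x(B) = -6*B
(-89 + x(12))² = (-89 - 6*12)² = (-89 - 72)² = (-161)² = 25921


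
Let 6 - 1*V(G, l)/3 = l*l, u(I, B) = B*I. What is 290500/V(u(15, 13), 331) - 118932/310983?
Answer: -8628623152/6813948513 ≈ -1.2663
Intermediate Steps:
V(G, l) = 18 - 3*l² (V(G, l) = 18 - 3*l*l = 18 - 3*l²)
290500/V(u(15, 13), 331) - 118932/310983 = 290500/(18 - 3*331²) - 118932/310983 = 290500/(18 - 3*109561) - 118932*1/310983 = 290500/(18 - 328683) - 39644/103661 = 290500/(-328665) - 39644/103661 = 290500*(-1/328665) - 39644/103661 = -58100/65733 - 39644/103661 = -8628623152/6813948513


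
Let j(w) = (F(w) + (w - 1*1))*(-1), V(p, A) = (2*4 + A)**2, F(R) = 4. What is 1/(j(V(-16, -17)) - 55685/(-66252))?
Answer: -66252/5509483 ≈ -0.012025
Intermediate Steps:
V(p, A) = (8 + A)**2
j(w) = -3 - w (j(w) = (4 + (w - 1*1))*(-1) = (4 + (w - 1))*(-1) = (4 + (-1 + w))*(-1) = (3 + w)*(-1) = -3 - w)
1/(j(V(-16, -17)) - 55685/(-66252)) = 1/((-3 - (8 - 17)**2) - 55685/(-66252)) = 1/((-3 - 1*(-9)**2) - 55685*(-1/66252)) = 1/((-3 - 1*81) + 55685/66252) = 1/((-3 - 81) + 55685/66252) = 1/(-84 + 55685/66252) = 1/(-5509483/66252) = -66252/5509483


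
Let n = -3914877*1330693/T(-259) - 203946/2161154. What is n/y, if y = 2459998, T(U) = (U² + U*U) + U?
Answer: -8555114389303302/540947212175161 ≈ -15.815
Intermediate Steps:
T(U) = U + 2*U² (T(U) = (U² + U²) + U = 2*U² + U = U + 2*U²)
n = -17110228778606604/439794839 (n = -3914877*(-190099/(37*(1 + 2*(-259)))) - 203946/2161154 = -3914877*(-190099/(37*(1 - 518))) - 203946*1/2161154 = -3914877/(-259*(-517)*(1/1330693)) - 101973/1080577 = -3914877/(133903*(1/1330693)) - 101973/1080577 = -3914877/19129/190099 - 101973/1080577 = -3914877*190099/19129 - 101973/1080577 = -744214202823/19129 - 101973/1080577 = -17110228778606604/439794839 ≈ -3.8905e+7)
n/y = -17110228778606604/439794839/2459998 = -17110228778606604/439794839*1/2459998 = -8555114389303302/540947212175161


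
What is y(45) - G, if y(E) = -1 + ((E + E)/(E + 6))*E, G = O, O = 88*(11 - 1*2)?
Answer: -12131/17 ≈ -713.59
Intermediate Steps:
O = 792 (O = 88*(11 - 2) = 88*9 = 792)
G = 792
y(E) = -1 + 2*E²/(6 + E) (y(E) = -1 + ((2*E)/(6 + E))*E = -1 + (2*E/(6 + E))*E = -1 + 2*E²/(6 + E))
y(45) - G = (-6 - 1*45 + 2*45²)/(6 + 45) - 1*792 = (-6 - 45 + 2*2025)/51 - 792 = (-6 - 45 + 4050)/51 - 792 = (1/51)*3999 - 792 = 1333/17 - 792 = -12131/17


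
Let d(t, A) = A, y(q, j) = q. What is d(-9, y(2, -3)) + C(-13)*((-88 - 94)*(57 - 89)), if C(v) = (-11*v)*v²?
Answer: 140748610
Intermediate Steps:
C(v) = -11*v³
d(-9, y(2, -3)) + C(-13)*((-88 - 94)*(57 - 89)) = 2 + (-11*(-13)³)*((-88 - 94)*(57 - 89)) = 2 + (-11*(-2197))*(-182*(-32)) = 2 + 24167*5824 = 2 + 140748608 = 140748610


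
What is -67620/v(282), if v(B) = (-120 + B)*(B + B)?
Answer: -5635/7614 ≈ -0.74008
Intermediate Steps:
v(B) = 2*B*(-120 + B) (v(B) = (-120 + B)*(2*B) = 2*B*(-120 + B))
-67620/v(282) = -67620*1/(564*(-120 + 282)) = -67620/(2*282*162) = -67620/91368 = -67620*1/91368 = -5635/7614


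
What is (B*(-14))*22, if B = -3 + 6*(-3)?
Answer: 6468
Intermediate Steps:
B = -21 (B = -3 - 18 = -21)
(B*(-14))*22 = -21*(-14)*22 = 294*22 = 6468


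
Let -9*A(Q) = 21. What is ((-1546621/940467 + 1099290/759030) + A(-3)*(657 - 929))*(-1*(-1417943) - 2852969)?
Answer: -7221562023761829872/7931585189 ≈ -9.1048e+8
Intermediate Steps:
A(Q) = -7/3 (A(Q) = -⅑*21 = -7/3)
((-1546621/940467 + 1099290/759030) + A(-3)*(657 - 929))*(-1*(-1417943) - 2852969) = ((-1546621/940467 + 1099290/759030) - 7*(657 - 929)/3)*(-1*(-1417943) - 2852969) = ((-1546621*1/940467 + 1099290*(1/759030)) - 7/3*(-272))*(1417943 - 2852969) = ((-1546621/940467 + 36643/25301) + 1904/3)*(-1435026) = (-4669525640/23794755567 + 1904/3)*(-1435026) = (15097068674216/23794755567)*(-1435026) = -7221562023761829872/7931585189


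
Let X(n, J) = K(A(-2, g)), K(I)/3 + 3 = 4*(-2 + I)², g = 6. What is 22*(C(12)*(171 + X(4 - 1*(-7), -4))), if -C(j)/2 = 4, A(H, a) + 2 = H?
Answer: -104544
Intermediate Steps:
A(H, a) = -2 + H
C(j) = -8 (C(j) = -2*4 = -8)
K(I) = -9 + 12*(-2 + I)² (K(I) = -9 + 3*(4*(-2 + I)²) = -9 + 12*(-2 + I)²)
X(n, J) = 423 (X(n, J) = -9 + 12*(-2 + (-2 - 2))² = -9 + 12*(-2 - 4)² = -9 + 12*(-6)² = -9 + 12*36 = -9 + 432 = 423)
22*(C(12)*(171 + X(4 - 1*(-7), -4))) = 22*(-8*(171 + 423)) = 22*(-8*594) = 22*(-4752) = -104544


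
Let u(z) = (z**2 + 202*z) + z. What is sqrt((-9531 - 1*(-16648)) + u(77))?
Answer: 11*sqrt(237) ≈ 169.34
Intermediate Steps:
u(z) = z**2 + 203*z
sqrt((-9531 - 1*(-16648)) + u(77)) = sqrt((-9531 - 1*(-16648)) + 77*(203 + 77)) = sqrt((-9531 + 16648) + 77*280) = sqrt(7117 + 21560) = sqrt(28677) = 11*sqrt(237)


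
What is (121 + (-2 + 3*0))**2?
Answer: 14161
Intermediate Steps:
(121 + (-2 + 3*0))**2 = (121 + (-2 + 0))**2 = (121 - 2)**2 = 119**2 = 14161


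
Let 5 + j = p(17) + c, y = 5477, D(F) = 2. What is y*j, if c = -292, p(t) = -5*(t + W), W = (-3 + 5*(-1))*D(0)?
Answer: -1654054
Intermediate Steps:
W = -16 (W = (-3 + 5*(-1))*2 = (-3 - 5)*2 = -8*2 = -16)
p(t) = 80 - 5*t (p(t) = -5*(t - 16) = -5*(-16 + t) = 80 - 5*t)
j = -302 (j = -5 + ((80 - 5*17) - 292) = -5 + ((80 - 85) - 292) = -5 + (-5 - 292) = -5 - 297 = -302)
y*j = 5477*(-302) = -1654054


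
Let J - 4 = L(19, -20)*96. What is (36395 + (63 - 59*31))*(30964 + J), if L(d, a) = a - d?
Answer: 942739896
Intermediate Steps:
J = -3740 (J = 4 + (-20 - 1*19)*96 = 4 + (-20 - 19)*96 = 4 - 39*96 = 4 - 3744 = -3740)
(36395 + (63 - 59*31))*(30964 + J) = (36395 + (63 - 59*31))*(30964 - 3740) = (36395 + (63 - 1829))*27224 = (36395 - 1766)*27224 = 34629*27224 = 942739896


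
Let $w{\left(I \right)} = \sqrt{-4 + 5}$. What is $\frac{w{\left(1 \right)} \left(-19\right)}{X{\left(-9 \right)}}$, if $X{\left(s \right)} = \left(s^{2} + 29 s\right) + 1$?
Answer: $\frac{19}{179} \approx 0.10615$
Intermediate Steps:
$X{\left(s \right)} = 1 + s^{2} + 29 s$
$w{\left(I \right)} = 1$ ($w{\left(I \right)} = \sqrt{1} = 1$)
$\frac{w{\left(1 \right)} \left(-19\right)}{X{\left(-9 \right)}} = \frac{1 \left(-19\right)}{1 + \left(-9\right)^{2} + 29 \left(-9\right)} = - \frac{19}{1 + 81 - 261} = - \frac{19}{-179} = \left(-19\right) \left(- \frac{1}{179}\right) = \frac{19}{179}$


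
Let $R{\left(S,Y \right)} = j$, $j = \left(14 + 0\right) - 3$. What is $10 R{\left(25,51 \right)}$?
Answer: $110$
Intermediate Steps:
$j = 11$ ($j = 14 - 3 = 11$)
$R{\left(S,Y \right)} = 11$
$10 R{\left(25,51 \right)} = 10 \cdot 11 = 110$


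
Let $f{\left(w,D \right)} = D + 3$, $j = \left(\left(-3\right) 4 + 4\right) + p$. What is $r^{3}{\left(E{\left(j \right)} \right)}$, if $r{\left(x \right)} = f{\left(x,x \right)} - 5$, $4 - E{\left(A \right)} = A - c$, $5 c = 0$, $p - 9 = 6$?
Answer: $-125$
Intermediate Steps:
$p = 15$ ($p = 9 + 6 = 15$)
$j = 7$ ($j = \left(\left(-3\right) 4 + 4\right) + 15 = \left(-12 + 4\right) + 15 = -8 + 15 = 7$)
$c = 0$ ($c = \frac{1}{5} \cdot 0 = 0$)
$f{\left(w,D \right)} = 3 + D$
$E{\left(A \right)} = 4 - A$ ($E{\left(A \right)} = 4 - \left(A - 0\right) = 4 - \left(A + 0\right) = 4 - A$)
$r{\left(x \right)} = -2 + x$ ($r{\left(x \right)} = \left(3 + x\right) - 5 = -2 + x$)
$r^{3}{\left(E{\left(j \right)} \right)} = \left(-2 + \left(4 - 7\right)\right)^{3} = \left(-2 - 3\right)^{3} = \left(-5\right)^{3} = -125$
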